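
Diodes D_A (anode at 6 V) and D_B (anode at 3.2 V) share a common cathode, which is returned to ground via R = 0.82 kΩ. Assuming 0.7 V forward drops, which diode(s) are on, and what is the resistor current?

Only D_A conducts; I_R ≈ 6.5 mA

Assume both conduct. Then node N would need to be at both 6−0.7 = 5.3 V and 3.2−0.7 = 2.5 V, which is impossible.
Assume only D_A conducts: V_N = 6 − 0.7 = 5.3 V, so I_R = 5.3/0.82 = 6.46 mA.
Check D_B: its anode-to-cathode voltage is 3.2 − 5.3 = -2.1 V < 0.7 V, so it is off. The assumption is consistent.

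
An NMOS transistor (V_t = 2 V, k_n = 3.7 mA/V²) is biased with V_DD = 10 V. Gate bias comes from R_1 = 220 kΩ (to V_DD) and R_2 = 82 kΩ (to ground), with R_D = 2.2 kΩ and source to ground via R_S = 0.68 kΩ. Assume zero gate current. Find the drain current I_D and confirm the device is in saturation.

V_G = V_DD·R_2/(R_1+R_2) = 10×82/302 = 2.72 V.
Assume saturation: I_D = (k_n/2)(V_GS − V_t)² with V_GS = V_G − I_D·R_S = 2.72 − 0.68·I_D.
Substituting gives 0.855·I_D² − 2.8·I_D + 0.946 = 0, with roots I_D = 0.383 or 2.89 mA.
The root I_D = 2.89 mA gives V_GS = 0.75 V ≤ V_t, so take I_D = 0.383 mA.
Then V_GS = 2.45 V and V_DS = V_DD − I_D(R_D+R_S) = 10 − 0.383×2.88 = 8.9 V.
Saturation requires V_DS ≥ V_GS − V_t = 0.455 V; 8.9 ≥ 0.455 ✓.

I_D ≈ 0.38 mA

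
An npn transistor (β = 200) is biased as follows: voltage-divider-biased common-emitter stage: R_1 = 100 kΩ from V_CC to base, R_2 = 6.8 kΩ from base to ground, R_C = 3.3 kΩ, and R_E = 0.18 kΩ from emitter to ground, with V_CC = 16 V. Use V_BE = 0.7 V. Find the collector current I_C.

I_C ≈ 1.5 mA

Thevenize the base divider: V_Th = V_CC·R_2/(R_1+R_2) = 16×6.8/107 = 1.02 V, R_Th = R_1‖R_2 = 6.37 kΩ.
Base-emitter loop: V_Th = I_B·R_Th + V_BE + (β+1)I_B·R_E, so I_B = (1.02 − 0.7) / (6.37 + 201×0.18) = 0.00749 mA.
I_C = β·I_B = 200×0.00749 = 1.5 mA, and I_E = (β+1)I_B = 1.51 mA.
V_CE = V_CC − I_C·R_C − I_E·R_E = 16 − 1.5×3.3 − 1.51×0.18 = 10.8 V.
V_CE = 10.8 V > 0.2 V confirms active-region operation.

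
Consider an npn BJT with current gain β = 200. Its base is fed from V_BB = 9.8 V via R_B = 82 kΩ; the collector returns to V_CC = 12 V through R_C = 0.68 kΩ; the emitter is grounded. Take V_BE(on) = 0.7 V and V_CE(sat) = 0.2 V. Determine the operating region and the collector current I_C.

saturation; I_C ≈ 17 mA

Assume active: I_B = (9.8 − 0.7)/82 = 0.111 mA, giving I_C = β·I_B = 22.2 mA.
But then V_CE = 12 − 22.2×0.68 = -3.09 V < V_CE(sat) = 0.2 V — impossible in the active region.
So the transistor is saturated. With V_CE = 0.2 V, I_C = (V_CC − 0.2)/R_C = 11.8/0.68 = 17.4 mA.
Check: β·I_B = 22.2 mA > I_C = 17.4 mA, confirming saturation.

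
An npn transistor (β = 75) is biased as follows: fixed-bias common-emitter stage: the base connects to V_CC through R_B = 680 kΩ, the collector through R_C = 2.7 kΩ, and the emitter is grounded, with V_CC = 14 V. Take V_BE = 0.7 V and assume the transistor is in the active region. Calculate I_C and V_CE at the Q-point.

I_C ≈ 1.5 mA, V_CE ≈ 10 V

Base loop: V_CC = I_B·R_B + V_BE, so I_B = (14 − 0.7)/680 kΩ = 0.0196 mA.
In the active region I_C = β·I_B = 75 × 0.0196 = 1.47 mA.
Collector loop: V_CE = V_CC − I_C·R_C = 14 − 1.47×2.7 = 10 V.
Since V_CE = 10 V > V_CE(sat) ≈ 0.2 V, the transistor is in the active region as assumed.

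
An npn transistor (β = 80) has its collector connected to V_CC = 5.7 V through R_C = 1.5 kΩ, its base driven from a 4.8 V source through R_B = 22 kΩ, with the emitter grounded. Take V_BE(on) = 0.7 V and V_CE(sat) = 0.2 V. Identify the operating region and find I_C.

saturation; I_C ≈ 3.7 mA

Assume active: I_B = (4.8 − 0.7)/22 = 0.186 mA, giving I_C = β·I_B = 14.9 mA.
But then V_CE = 5.7 − 14.9×1.5 = -16.7 V < V_CE(sat) = 0.2 V — impossible in the active region.
So the transistor is saturated. With V_CE = 0.2 V, I_C = (V_CC − 0.2)/R_C = 5.5/1.5 = 3.67 mA.
Check: β·I_B = 14.9 mA > I_C = 3.67 mA, confirming saturation.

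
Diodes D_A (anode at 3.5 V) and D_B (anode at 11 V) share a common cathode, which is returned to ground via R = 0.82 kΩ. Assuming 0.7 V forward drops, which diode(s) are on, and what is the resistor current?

Only D_B conducts; I_R ≈ 13 mA

Assume both conduct. Then node N would need to be at both 3.5−0.7 = 2.8 V and 11−0.7 = 10.3 V, which is impossible.
Assume only D_B conducts: V_N = 11 − 0.7 = 10.3 V, so I_R = 10.3/0.82 = 12.6 mA.
Check D_A: its anode-to-cathode voltage is 3.5 − 10.3 = -6.8 V < 0.7 V, so it is off. The assumption is consistent.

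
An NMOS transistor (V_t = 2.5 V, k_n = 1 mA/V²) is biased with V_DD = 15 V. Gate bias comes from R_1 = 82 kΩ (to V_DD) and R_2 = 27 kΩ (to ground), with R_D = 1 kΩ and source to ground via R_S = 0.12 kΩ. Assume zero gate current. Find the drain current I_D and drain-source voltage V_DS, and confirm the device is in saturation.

V_G = V_DD·R_2/(R_1+R_2) = 15×27/109 = 3.72 V.
Assume saturation: I_D = (k_n/2)(V_GS − V_t)² with V_GS = V_G − I_D·R_S = 3.72 − 0.12·I_D.
Substituting gives 0.0072·I_D² − 1.15·I_D + 0.739 = 0, with roots I_D = 0.647 or 159 mA.
The root I_D = 159 mA gives V_GS = -15.3 V ≤ V_t, so take I_D = 0.647 mA.
Then V_GS = 3.64 V and V_DS = V_DD − I_D(R_D+R_S) = 15 − 0.647×1.12 = 14.3 V.
Saturation requires V_DS ≥ V_GS − V_t = 1.14 V; 14.3 ≥ 1.14 ✓.

I_D ≈ 0.65 mA, V_DS ≈ 14 V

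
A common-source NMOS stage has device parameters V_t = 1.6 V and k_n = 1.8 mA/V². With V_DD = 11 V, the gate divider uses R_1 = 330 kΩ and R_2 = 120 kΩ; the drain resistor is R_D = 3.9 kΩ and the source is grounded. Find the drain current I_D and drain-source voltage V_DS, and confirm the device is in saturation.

V_G = V_DD·R_2/(R_1+R_2) = 11×120/450 = 2.93 V. With the source grounded, V_GS = V_G = 2.93 V.
Assume saturation: I_D = (k_n/2)(V_GS − V_t)² = (1.8/2)×(2.93 − 1.6)² = 0.9×1.33² = 1.6 mA.
V_DS = V_DD − I_D·R_D = 11 − 1.6×3.9 = 4.76 V.
Saturation requires V_DS ≥ V_GS − V_t = 1.33 V; 4.76 ≥ 1.33 ✓.

I_D ≈ 1.6 mA, V_DS ≈ 4.8 V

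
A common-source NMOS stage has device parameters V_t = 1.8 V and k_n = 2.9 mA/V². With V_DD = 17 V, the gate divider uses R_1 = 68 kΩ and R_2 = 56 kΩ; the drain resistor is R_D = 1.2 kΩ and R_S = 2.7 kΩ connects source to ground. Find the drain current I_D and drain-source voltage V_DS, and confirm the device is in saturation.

I_D ≈ 1.8 mA, V_DS ≈ 10 V

V_G = V_DD·R_2/(R_1+R_2) = 17×56/124 = 7.68 V.
Assume saturation: I_D = (k_n/2)(V_GS − V_t)² with V_GS = V_G − I_D·R_S = 7.68 − 2.7·I_D.
Substituting gives 10.6·I_D² − 47·I_D + 50.1 = 0, with roots I_D = 1.77 or 2.68 mA.
The root I_D = 2.68 mA gives V_GS = 0.44 V ≤ V_t, so take I_D = 1.77 mA.
Then V_GS = 2.9 V and V_DS = V_DD − I_D(R_D+R_S) = 17 − 1.77×3.9 = 10.1 V.
Saturation requires V_DS ≥ V_GS − V_t = 1.1 V; 10.1 ≥ 1.1 ✓.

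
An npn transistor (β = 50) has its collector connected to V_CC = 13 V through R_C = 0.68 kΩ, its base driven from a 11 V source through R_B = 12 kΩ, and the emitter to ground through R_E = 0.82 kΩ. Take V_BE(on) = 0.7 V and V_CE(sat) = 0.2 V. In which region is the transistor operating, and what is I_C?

Assume active: I_B = (11 − 0.7)/(12 + 51×0.82) = 0.191 mA, I_C = β·I_B = 9.57 mA.
Then V_CE = 13 − 9.57×0.68 − 9.76×0.82 = -1.51 V < 0.2 V — the active assumption fails.
Re-solve with V_CE = 0.2 V. KCL at the emitter: V_E/R_E = (V_BB−0.7−V_E)/R_B + (V_CC−0.2−V_E)/R_C, giving V_E = 7.1 V.
I_C = (V_CC − 0.2 − V_E)/R_C = (12.8 − 7.1)/0.68 = 8.39 mA.
Check: I_B = (10.3 − 7.1)/12 = 0.267 mA, and β·I_B = 13.3 mA > I_C, confirming saturation.

saturation; I_C ≈ 8.4 mA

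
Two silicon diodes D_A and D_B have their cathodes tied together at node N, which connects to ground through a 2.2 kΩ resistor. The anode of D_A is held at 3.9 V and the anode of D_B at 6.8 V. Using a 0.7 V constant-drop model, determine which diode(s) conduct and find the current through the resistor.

Assume both conduct. Then node N would need to be at both 3.9−0.7 = 3.2 V and 6.8−0.7 = 6.1 V, which is impossible.
Assume only D_B conducts: V_N = 6.8 − 0.7 = 6.1 V, so I_R = 6.1/2.2 = 2.77 mA.
Check D_A: its anode-to-cathode voltage is 3.9 − 6.1 = -2.2 V < 0.7 V, so it is off. The assumption is consistent.

Only D_B conducts; I_R ≈ 2.8 mA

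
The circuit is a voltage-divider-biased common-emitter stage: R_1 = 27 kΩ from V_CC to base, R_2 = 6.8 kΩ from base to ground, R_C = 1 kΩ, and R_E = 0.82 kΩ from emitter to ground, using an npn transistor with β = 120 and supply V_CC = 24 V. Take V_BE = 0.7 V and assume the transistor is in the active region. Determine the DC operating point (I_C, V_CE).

Thevenize the base divider: V_Th = V_CC·R_2/(R_1+R_2) = 24×6.8/33.8 = 4.83 V, R_Th = R_1‖R_2 = 5.43 kΩ.
Base-emitter loop: V_Th = I_B·R_Th + V_BE + (β+1)I_B·R_E, so I_B = (4.83 − 0.7) / (5.43 + 121×0.82) = 0.0394 mA.
I_C = β·I_B = 120×0.0394 = 4.73 mA, and I_E = (β+1)I_B = 4.77 mA.
V_CE = V_CC − I_C·R_C − I_E·R_E = 24 − 4.73×1 − 4.77×0.82 = 15.4 V.
V_CE = 15.4 V > 0.2 V confirms active-region operation.

I_C ≈ 4.7 mA, V_CE ≈ 15 V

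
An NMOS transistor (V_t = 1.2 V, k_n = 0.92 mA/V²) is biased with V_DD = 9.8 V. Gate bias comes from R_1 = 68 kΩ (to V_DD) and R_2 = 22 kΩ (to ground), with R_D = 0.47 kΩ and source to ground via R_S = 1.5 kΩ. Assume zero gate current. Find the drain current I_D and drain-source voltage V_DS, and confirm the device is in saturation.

V_G = V_DD·R_2/(R_1+R_2) = 9.8×22/90 = 2.4 V.
Assume saturation: I_D = (k_n/2)(V_GS − V_t)² with V_GS = V_G − I_D·R_S = 2.4 − 1.5·I_D.
Substituting gives 1.04·I_D² − 2.65·I_D + 0.658 = 0, with roots I_D = 0.278 or 2.28 mA.
The root I_D = 2.28 mA gives V_GS = -1.03 V ≤ V_t, so take I_D = 0.278 mA.
Then V_GS = 1.98 V and V_DS = V_DD − I_D(R_D+R_S) = 9.8 − 0.278×1.97 = 9.25 V.
Saturation requires V_DS ≥ V_GS − V_t = 0.778 V; 9.25 ≥ 0.778 ✓.

I_D ≈ 0.28 mA, V_DS ≈ 9.3 V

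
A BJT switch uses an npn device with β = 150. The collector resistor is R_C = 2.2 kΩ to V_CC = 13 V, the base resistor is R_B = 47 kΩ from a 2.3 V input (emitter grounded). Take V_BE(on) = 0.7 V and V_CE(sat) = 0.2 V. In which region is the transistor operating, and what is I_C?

Assume active. Base-emitter loop: I_B = (V_BB − V_BE)/R_B = (2.3 − 0.7)/47 = 0.034 mA.
I_C = β·I_B = 150×0.034 = 5.11 mA.
V_CE = V_CC − I_C·R_C = 13 − 5.11×2.2 = 1.77 V > V_CE(sat), so the active-region assumption holds.

active; I_C ≈ 5.1 mA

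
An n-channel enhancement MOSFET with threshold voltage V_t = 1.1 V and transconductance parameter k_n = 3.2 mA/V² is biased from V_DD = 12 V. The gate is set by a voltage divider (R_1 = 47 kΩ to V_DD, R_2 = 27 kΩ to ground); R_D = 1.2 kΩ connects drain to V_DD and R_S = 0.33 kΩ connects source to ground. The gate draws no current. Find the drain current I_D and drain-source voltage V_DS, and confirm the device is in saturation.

I_D ≈ 4.7 mA, V_DS ≈ 4.8 V

V_G = V_DD·R_2/(R_1+R_2) = 12×27/74 = 4.38 V.
Assume saturation: I_D = (k_n/2)(V_GS − V_t)² with V_GS = V_G − I_D·R_S = 4.38 − 0.33·I_D.
Substituting gives 0.174·I_D² − 4.46·I_D + 17.2 = 0, with roots I_D = 4.73 or 20.9 mA.
The root I_D = 20.9 mA gives V_GS = -2.51 V ≤ V_t, so take I_D = 4.73 mA.
Then V_GS = 2.82 V and V_DS = V_DD − I_D(R_D+R_S) = 12 − 4.73×1.53 = 4.77 V.
Saturation requires V_DS ≥ V_GS − V_t = 1.72 V; 4.77 ≥ 1.72 ✓.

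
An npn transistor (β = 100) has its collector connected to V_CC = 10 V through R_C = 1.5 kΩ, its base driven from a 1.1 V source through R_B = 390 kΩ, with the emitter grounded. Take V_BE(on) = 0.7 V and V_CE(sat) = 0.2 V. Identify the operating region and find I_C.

Assume active. Base-emitter loop: I_B = (V_BB − V_BE)/R_B = (1.1 − 0.7)/390 = 0.00103 mA.
I_C = β·I_B = 100×0.00103 = 0.103 mA.
V_CE = V_CC − I_C·R_C = 10 − 0.103×1.5 = 9.85 V > V_CE(sat), so the active-region assumption holds.

active; I_C ≈ 0.1 mA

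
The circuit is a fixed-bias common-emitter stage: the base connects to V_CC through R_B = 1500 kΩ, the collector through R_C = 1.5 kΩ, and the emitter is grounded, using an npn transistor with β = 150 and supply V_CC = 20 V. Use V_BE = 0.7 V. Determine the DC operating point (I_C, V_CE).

I_C ≈ 1.9 mA, V_CE ≈ 17 V

Base loop: V_CC = I_B·R_B + V_BE, so I_B = (20 − 0.7)/1500 kΩ = 0.0129 mA.
In the active region I_C = β·I_B = 150 × 0.0129 = 1.93 mA.
Collector loop: V_CE = V_CC − I_C·R_C = 20 − 1.93×1.5 = 17.1 V.
Since V_CE = 17.1 V > V_CE(sat) ≈ 0.2 V, the transistor is in the active region as assumed.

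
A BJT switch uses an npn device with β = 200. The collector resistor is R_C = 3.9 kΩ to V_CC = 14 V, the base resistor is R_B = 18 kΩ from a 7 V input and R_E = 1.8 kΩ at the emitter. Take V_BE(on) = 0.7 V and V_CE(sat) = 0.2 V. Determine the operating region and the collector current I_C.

Assume active: I_B = (7 − 0.7)/(18 + 201×1.8) = 0.0166 mA, I_C = β·I_B = 3.32 mA.
Then V_CE = 14 − 3.32×3.9 − 3.33×1.8 = -4.94 V < 0.2 V — the active assumption fails.
Re-solve with V_CE = 0.2 V. KCL at the emitter: V_E/R_E = (V_BB−0.7−V_E)/R_B + (V_CC−0.2−V_E)/R_C, giving V_E = 4.48 V.
I_C = (V_CC − 0.2 − V_E)/R_C = (13.8 − 4.48)/3.9 = 2.39 mA.
Check: I_B = (6.3 − 4.48)/18 = 0.101 mA, and β·I_B = 20.2 mA > I_C, confirming saturation.

saturation; I_C ≈ 2.4 mA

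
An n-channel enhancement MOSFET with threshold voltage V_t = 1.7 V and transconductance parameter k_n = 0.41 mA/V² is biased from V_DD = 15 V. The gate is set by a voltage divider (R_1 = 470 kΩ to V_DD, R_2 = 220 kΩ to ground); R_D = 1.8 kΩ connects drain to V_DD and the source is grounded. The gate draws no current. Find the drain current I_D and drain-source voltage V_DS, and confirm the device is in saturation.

I_D ≈ 1.9 mA, V_DS ≈ 11 V

V_G = V_DD·R_2/(R_1+R_2) = 15×220/690 = 4.78 V. With the source grounded, V_GS = V_G = 4.78 V.
Assume saturation: I_D = (k_n/2)(V_GS − V_t)² = (0.41/2)×(4.78 − 1.7)² = 0.205×3.08² = 1.95 mA.
V_DS = V_DD − I_D·R_D = 15 − 1.95×1.8 = 11.5 V.
Saturation requires V_DS ≥ V_GS − V_t = 3.08 V; 11.5 ≥ 3.08 ✓.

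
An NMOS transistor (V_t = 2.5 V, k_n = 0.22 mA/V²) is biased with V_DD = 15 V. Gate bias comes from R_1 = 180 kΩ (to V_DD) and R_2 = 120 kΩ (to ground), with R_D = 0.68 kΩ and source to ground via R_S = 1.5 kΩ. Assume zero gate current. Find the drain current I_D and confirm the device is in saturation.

I_D ≈ 0.68 mA

V_G = V_DD·R_2/(R_1+R_2) = 15×120/300 = 6 V.
Assume saturation: I_D = (k_n/2)(V_GS − V_t)² with V_GS = V_G − I_D·R_S = 6 − 1.5·I_D.
Substituting gives 0.247·I_D² − 2.16·I_D + 1.35 = 0, with roots I_D = 0.678 or 8.03 mA.
The root I_D = 8.03 mA gives V_GS = -6.04 V ≤ V_t, so take I_D = 0.678 mA.
Then V_GS = 4.98 V and V_DS = V_DD − I_D(R_D+R_S) = 15 − 0.678×2.18 = 13.5 V.
Saturation requires V_DS ≥ V_GS − V_t = 2.48 V; 13.5 ≥ 2.48 ✓.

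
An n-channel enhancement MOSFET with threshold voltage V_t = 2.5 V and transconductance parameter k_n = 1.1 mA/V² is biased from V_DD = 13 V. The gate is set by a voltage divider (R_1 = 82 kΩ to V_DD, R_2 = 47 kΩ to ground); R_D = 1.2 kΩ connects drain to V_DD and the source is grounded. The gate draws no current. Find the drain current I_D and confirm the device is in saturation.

I_D ≈ 2.8 mA

V_G = V_DD·R_2/(R_1+R_2) = 13×47/129 = 4.74 V. With the source grounded, V_GS = V_G = 4.74 V.
Assume saturation: I_D = (k_n/2)(V_GS − V_t)² = (1.1/2)×(4.74 − 2.5)² = 0.55×2.24² = 2.75 mA.
V_DS = V_DD − I_D·R_D = 13 − 2.75×1.2 = 9.7 V.
Saturation requires V_DS ≥ V_GS − V_t = 2.24 V; 9.7 ≥ 2.24 ✓.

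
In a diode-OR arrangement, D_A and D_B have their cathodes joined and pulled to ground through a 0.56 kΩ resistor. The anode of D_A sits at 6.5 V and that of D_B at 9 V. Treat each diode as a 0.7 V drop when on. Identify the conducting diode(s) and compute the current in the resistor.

Assume both conduct. Then node N would need to be at both 6.5−0.7 = 5.8 V and 9−0.7 = 8.3 V, which is impossible.
Assume only D_B conducts: V_N = 9 − 0.7 = 8.3 V, so I_R = 8.3/0.56 = 14.8 mA.
Check D_A: its anode-to-cathode voltage is 6.5 − 8.3 = -1.8 V < 0.7 V, so it is off. The assumption is consistent.

Only D_B conducts; I_R ≈ 15 mA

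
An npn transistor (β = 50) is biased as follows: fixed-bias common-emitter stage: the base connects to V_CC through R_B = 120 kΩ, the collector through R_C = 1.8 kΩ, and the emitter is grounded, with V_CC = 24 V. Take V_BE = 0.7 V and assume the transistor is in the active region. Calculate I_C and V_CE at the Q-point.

Base loop: V_CC = I_B·R_B + V_BE, so I_B = (24 − 0.7)/120 kΩ = 0.194 mA.
In the active region I_C = β·I_B = 50 × 0.194 = 9.71 mA.
Collector loop: V_CE = V_CC − I_C·R_C = 24 − 9.71×1.8 = 6.52 V.
Since V_CE = 6.52 V > V_CE(sat) ≈ 0.2 V, the transistor is in the active region as assumed.

I_C ≈ 9.7 mA, V_CE ≈ 6.5 V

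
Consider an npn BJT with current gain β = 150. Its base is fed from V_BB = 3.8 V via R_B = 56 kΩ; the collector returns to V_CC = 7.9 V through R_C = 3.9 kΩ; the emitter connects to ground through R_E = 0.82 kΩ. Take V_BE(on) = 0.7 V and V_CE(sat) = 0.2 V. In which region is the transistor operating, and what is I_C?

saturation; I_C ≈ 1.6 mA

Assume active: I_B = (3.8 − 0.7)/(56 + 151×0.82) = 0.0172 mA, I_C = β·I_B = 2.59 mA.
Then V_CE = 7.9 − 2.59×3.9 − 2.6×0.82 = -4.32 V < 0.2 V — the active assumption fails.
Re-solve with V_CE = 0.2 V. KCL at the emitter: V_E/R_E = (V_BB−0.7−V_E)/R_B + (V_CC−0.2−V_E)/R_C, giving V_E = 1.36 V.
I_C = (V_CC − 0.2 − V_E)/R_C = (7.7 − 1.36)/3.9 = 1.63 mA.
Check: I_B = (3.1 − 1.36)/56 = 0.0311 mA, and β·I_B = 4.66 mA > I_C, confirming saturation.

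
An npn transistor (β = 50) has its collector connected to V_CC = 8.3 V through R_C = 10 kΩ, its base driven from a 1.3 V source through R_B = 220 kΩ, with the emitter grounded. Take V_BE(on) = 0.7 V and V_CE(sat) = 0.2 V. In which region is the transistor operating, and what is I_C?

active; I_C ≈ 0.14 mA

Assume active. Base-emitter loop: I_B = (V_BB − V_BE)/R_B = (1.3 − 0.7)/220 = 0.00273 mA.
I_C = β·I_B = 50×0.00273 = 0.136 mA.
V_CE = V_CC − I_C·R_C = 8.3 − 0.136×10 = 6.94 V > V_CE(sat), so the active-region assumption holds.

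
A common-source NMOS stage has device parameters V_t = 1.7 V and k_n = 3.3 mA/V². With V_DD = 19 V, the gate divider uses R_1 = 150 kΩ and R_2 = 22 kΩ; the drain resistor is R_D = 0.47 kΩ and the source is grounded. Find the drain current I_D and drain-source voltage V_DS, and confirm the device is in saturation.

I_D ≈ 0.88 mA, V_DS ≈ 19 V

V_G = V_DD·R_2/(R_1+R_2) = 19×22/172 = 2.43 V. With the source grounded, V_GS = V_G = 2.43 V.
Assume saturation: I_D = (k_n/2)(V_GS − V_t)² = (3.3/2)×(2.43 − 1.7)² = 1.65×0.73² = 0.88 mA.
V_DS = V_DD − I_D·R_D = 19 − 0.88×0.47 = 18.6 V.
Saturation requires V_DS ≥ V_GS − V_t = 0.73 V; 18.6 ≥ 0.73 ✓.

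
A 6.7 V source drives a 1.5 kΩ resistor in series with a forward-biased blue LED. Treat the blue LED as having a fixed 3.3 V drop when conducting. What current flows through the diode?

KVL around the loop: 6.7 = V_D + I·R = 3.3 + I × 1.5 kΩ.
So I = (6.7 − 3.3) / 1.5 kΩ = 3.4 / 1.5 = 2.27 mA.

I ≈ 2.3 mA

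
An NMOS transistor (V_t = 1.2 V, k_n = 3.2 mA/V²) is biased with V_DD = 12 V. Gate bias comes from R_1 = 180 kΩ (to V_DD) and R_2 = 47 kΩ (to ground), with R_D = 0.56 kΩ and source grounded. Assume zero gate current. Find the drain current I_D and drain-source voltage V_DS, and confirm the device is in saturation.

I_D ≈ 2.6 mA, V_DS ≈ 11 V

V_G = V_DD·R_2/(R_1+R_2) = 12×47/227 = 2.48 V. With the source grounded, V_GS = V_G = 2.48 V.
Assume saturation: I_D = (k_n/2)(V_GS − V_t)² = (3.2/2)×(2.48 − 1.2)² = 1.6×1.28² = 2.64 mA.
V_DS = V_DD − I_D·R_D = 12 − 2.64×0.56 = 10.5 V.
Saturation requires V_DS ≥ V_GS − V_t = 1.28 V; 10.5 ≥ 1.28 ✓.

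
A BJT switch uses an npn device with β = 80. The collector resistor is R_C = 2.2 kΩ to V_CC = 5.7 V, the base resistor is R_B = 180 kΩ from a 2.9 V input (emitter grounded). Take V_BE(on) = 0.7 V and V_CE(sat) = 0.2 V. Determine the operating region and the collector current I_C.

active; I_C ≈ 0.98 mA

Assume active. Base-emitter loop: I_B = (V_BB − V_BE)/R_B = (2.9 − 0.7)/180 = 0.0122 mA.
I_C = β·I_B = 80×0.0122 = 0.978 mA.
V_CE = V_CC − I_C·R_C = 5.7 − 0.978×2.2 = 3.55 V > V_CE(sat), so the active-region assumption holds.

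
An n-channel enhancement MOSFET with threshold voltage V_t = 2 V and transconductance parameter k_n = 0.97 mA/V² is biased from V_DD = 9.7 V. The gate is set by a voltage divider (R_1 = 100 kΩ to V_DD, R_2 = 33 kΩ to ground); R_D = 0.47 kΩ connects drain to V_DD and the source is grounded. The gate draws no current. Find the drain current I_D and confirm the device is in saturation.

V_G = V_DD·R_2/(R_1+R_2) = 9.7×33/133 = 2.41 V. With the source grounded, V_GS = V_G = 2.41 V.
Assume saturation: I_D = (k_n/2)(V_GS − V_t)² = (0.97/2)×(2.41 − 2)² = 0.485×0.407² = 0.0802 mA.
V_DS = V_DD − I_D·R_D = 9.7 − 0.0802×0.47 = 9.66 V.
Saturation requires V_DS ≥ V_GS − V_t = 0.407 V; 9.66 ≥ 0.407 ✓.

I_D ≈ 0.08 mA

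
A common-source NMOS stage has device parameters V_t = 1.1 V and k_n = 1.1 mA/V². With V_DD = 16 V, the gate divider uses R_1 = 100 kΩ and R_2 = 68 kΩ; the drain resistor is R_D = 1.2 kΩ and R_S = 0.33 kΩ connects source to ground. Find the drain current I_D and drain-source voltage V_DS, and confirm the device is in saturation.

V_G = V_DD·R_2/(R_1+R_2) = 16×68/168 = 6.48 V.
Assume saturation: I_D = (k_n/2)(V_GS − V_t)² with V_GS = V_G − I_D·R_S = 6.48 − 0.33·I_D.
Substituting gives 0.0599·I_D² − 2.95·I_D + 15.9 = 0, with roots I_D = 6.15 or 43.1 mA.
The root I_D = 43.1 mA gives V_GS = -7.75 V ≤ V_t, so take I_D = 6.15 mA.
Then V_GS = 4.45 V and V_DS = V_DD − I_D(R_D+R_S) = 16 − 6.15×1.53 = 6.58 V.
Saturation requires V_DS ≥ V_GS − V_t = 3.35 V; 6.58 ≥ 3.35 ✓.

I_D ≈ 6.2 mA, V_DS ≈ 6.6 V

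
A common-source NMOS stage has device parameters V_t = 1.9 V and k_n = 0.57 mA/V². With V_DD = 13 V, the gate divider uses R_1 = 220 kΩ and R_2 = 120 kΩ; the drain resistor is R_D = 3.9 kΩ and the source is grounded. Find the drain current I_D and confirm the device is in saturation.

V_G = V_DD·R_2/(R_1+R_2) = 13×120/340 = 4.59 V. With the source grounded, V_GS = V_G = 4.59 V.
Assume saturation: I_D = (k_n/2)(V_GS − V_t)² = (0.57/2)×(4.59 − 1.9)² = 0.285×2.69² = 2.06 mA.
V_DS = V_DD − I_D·R_D = 13 − 2.06×3.9 = 4.97 V.
Saturation requires V_DS ≥ V_GS − V_t = 2.69 V; 4.97 ≥ 2.69 ✓.

I_D ≈ 2.1 mA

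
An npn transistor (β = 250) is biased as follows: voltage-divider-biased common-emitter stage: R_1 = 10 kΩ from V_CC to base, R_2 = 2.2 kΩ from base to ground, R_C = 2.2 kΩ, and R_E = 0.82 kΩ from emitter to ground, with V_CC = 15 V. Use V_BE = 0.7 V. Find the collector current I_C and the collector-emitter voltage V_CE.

I_C ≈ 2.4 mA, V_CE ≈ 7.7 V

Thevenize the base divider: V_Th = V_CC·R_2/(R_1+R_2) = 15×2.2/12.2 = 2.7 V, R_Th = R_1‖R_2 = 1.8 kΩ.
Base-emitter loop: V_Th = I_B·R_Th + V_BE + (β+1)I_B·R_E, so I_B = (2.7 − 0.7) / (1.8 + 251×0.82) = 0.00966 mA.
I_C = β·I_B = 250×0.00966 = 2.41 mA, and I_E = (β+1)I_B = 2.42 mA.
V_CE = V_CC − I_C·R_C − I_E·R_E = 15 − 2.41×2.2 − 2.42×0.82 = 7.7 V.
V_CE = 7.7 V > 0.2 V confirms active-region operation.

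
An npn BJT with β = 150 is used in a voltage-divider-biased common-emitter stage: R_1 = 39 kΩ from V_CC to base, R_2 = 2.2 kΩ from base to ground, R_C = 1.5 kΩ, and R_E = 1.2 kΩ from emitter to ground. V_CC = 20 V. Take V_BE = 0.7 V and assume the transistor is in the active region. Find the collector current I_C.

I_C ≈ 0.3 mA

Thevenize the base divider: V_Th = V_CC·R_2/(R_1+R_2) = 20×2.2/41.2 = 1.07 V, R_Th = R_1‖R_2 = 2.08 kΩ.
Base-emitter loop: V_Th = I_B·R_Th + V_BE + (β+1)I_B·R_E, so I_B = (1.07 − 0.7) / (2.08 + 151×1.2) = 0.00201 mA.
I_C = β·I_B = 150×0.00201 = 0.301 mA, and I_E = (β+1)I_B = 0.303 mA.
V_CE = V_CC − I_C·R_C − I_E·R_E = 20 − 0.301×1.5 − 0.303×1.2 = 19.2 V.
V_CE = 19.2 V > 0.2 V confirms active-region operation.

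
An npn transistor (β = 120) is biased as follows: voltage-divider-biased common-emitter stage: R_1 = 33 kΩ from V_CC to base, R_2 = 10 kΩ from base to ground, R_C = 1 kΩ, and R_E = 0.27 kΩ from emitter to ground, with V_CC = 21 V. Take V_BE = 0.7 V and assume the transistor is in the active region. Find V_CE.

V_CE ≈ 5.2 V

Thevenize the base divider: V_Th = V_CC·R_2/(R_1+R_2) = 21×10/43 = 4.88 V, R_Th = R_1‖R_2 = 7.67 kΩ.
Base-emitter loop: V_Th = I_B·R_Th + V_BE + (β+1)I_B·R_E, so I_B = (4.88 − 0.7) / (7.67 + 121×0.27) = 0.104 mA.
I_C = β·I_B = 120×0.104 = 12.4 mA, and I_E = (β+1)I_B = 12.5 mA.
V_CE = V_CC − I_C·R_C − I_E·R_E = 21 − 12.4×1 − 12.5×0.27 = 5.17 V.
V_CE = 5.17 V > 0.2 V confirms active-region operation.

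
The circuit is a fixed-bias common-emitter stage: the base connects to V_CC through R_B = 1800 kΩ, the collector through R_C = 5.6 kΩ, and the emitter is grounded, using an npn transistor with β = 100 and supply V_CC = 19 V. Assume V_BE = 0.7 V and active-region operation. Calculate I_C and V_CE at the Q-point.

Base loop: V_CC = I_B·R_B + V_BE, so I_B = (19 − 0.7)/1800 kΩ = 0.0102 mA.
In the active region I_C = β·I_B = 100 × 0.0102 = 1.02 mA.
Collector loop: V_CE = V_CC − I_C·R_C = 19 − 1.02×5.6 = 13.3 V.
Since V_CE = 13.3 V > V_CE(sat) ≈ 0.2 V, the transistor is in the active region as assumed.

I_C ≈ 1 mA, V_CE ≈ 13 V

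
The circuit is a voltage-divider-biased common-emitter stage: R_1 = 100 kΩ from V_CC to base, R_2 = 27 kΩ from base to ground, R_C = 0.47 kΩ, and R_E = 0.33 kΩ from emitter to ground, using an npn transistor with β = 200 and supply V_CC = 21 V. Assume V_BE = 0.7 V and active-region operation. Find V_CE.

Thevenize the base divider: V_Th = V_CC·R_2/(R_1+R_2) = 21×27/127 = 4.46 V, R_Th = R_1‖R_2 = 21.3 kΩ.
Base-emitter loop: V_Th = I_B·R_Th + V_BE + (β+1)I_B·R_E, so I_B = (4.46 − 0.7) / (21.3 + 201×0.33) = 0.043 mA.
I_C = β·I_B = 200×0.043 = 8.6 mA, and I_E = (β+1)I_B = 8.64 mA.
V_CE = V_CC − I_C·R_C − I_E·R_E = 21 − 8.6×0.47 − 8.64×0.33 = 14.1 V.
V_CE = 14.1 V > 0.2 V confirms active-region operation.

V_CE ≈ 14 V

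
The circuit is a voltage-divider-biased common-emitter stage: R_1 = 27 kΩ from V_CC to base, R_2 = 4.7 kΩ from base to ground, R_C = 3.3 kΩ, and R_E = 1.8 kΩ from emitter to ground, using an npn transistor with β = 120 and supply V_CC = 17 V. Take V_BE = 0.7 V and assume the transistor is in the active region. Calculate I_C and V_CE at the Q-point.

Thevenize the base divider: V_Th = V_CC·R_2/(R_1+R_2) = 17×4.7/31.7 = 2.52 V, R_Th = R_1‖R_2 = 4 kΩ.
Base-emitter loop: V_Th = I_B·R_Th + V_BE + (β+1)I_B·R_E, so I_B = (2.52 − 0.7) / (4 + 121×1.8) = 0.00821 mA.
I_C = β·I_B = 120×0.00821 = 0.985 mA, and I_E = (β+1)I_B = 0.993 mA.
V_CE = V_CC − I_C·R_C − I_E·R_E = 17 − 0.985×3.3 − 0.993×1.8 = 12 V.
V_CE = 12 V > 0.2 V confirms active-region operation.

I_C ≈ 0.98 mA, V_CE ≈ 12 V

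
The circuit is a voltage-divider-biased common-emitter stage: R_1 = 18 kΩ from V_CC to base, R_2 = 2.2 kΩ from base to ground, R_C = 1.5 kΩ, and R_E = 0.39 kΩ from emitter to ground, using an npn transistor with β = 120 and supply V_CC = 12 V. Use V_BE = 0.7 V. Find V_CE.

V_CE ≈ 9.2 V

Thevenize the base divider: V_Th = V_CC·R_2/(R_1+R_2) = 12×2.2/20.2 = 1.31 V, R_Th = R_1‖R_2 = 1.96 kΩ.
Base-emitter loop: V_Th = I_B·R_Th + V_BE + (β+1)I_B·R_E, so I_B = (1.31 − 0.7) / (1.96 + 121×0.39) = 0.0123 mA.
I_C = β·I_B = 120×0.0123 = 1.48 mA, and I_E = (β+1)I_B = 1.49 mA.
V_CE = V_CC − I_C·R_C − I_E·R_E = 12 − 1.48×1.5 − 1.49×0.39 = 9.19 V.
V_CE = 9.19 V > 0.2 V confirms active-region operation.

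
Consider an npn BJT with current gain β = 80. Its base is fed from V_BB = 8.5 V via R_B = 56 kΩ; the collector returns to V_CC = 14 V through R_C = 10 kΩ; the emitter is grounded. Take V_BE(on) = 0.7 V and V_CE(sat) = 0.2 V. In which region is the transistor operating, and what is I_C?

saturation; I_C ≈ 1.4 mA

Assume active: I_B = (8.5 − 0.7)/56 = 0.139 mA, giving I_C = β·I_B = 11.1 mA.
But then V_CE = 14 − 11.1×10 = -97.4 V < V_CE(sat) = 0.2 V — impossible in the active region.
So the transistor is saturated. With V_CE = 0.2 V, I_C = (V_CC − 0.2)/R_C = 13.8/10 = 1.38 mA.
Check: β·I_B = 11.1 mA > I_C = 1.38 mA, confirming saturation.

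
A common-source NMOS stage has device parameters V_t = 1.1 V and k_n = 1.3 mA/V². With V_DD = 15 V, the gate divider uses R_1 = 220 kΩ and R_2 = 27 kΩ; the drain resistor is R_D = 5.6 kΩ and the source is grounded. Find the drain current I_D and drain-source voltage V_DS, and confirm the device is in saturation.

V_G = V_DD·R_2/(R_1+R_2) = 15×27/247 = 1.64 V. With the source grounded, V_GS = V_G = 1.64 V.
Assume saturation: I_D = (k_n/2)(V_GS − V_t)² = (1.3/2)×(1.64 − 1.1)² = 0.65×0.54² = 0.189 mA.
V_DS = V_DD − I_D·R_D = 15 − 0.189×5.6 = 13.9 V.
Saturation requires V_DS ≥ V_GS − V_t = 0.54 V; 13.9 ≥ 0.54 ✓.

I_D ≈ 0.19 mA, V_DS ≈ 14 V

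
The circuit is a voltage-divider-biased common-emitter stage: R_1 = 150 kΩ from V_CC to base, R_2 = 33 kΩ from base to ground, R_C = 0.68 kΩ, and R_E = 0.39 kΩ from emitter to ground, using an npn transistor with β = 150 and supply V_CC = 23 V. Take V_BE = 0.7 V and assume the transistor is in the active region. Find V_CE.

Thevenize the base divider: V_Th = V_CC·R_2/(R_1+R_2) = 23×33/183 = 4.15 V, R_Th = R_1‖R_2 = 27 kΩ.
Base-emitter loop: V_Th = I_B·R_Th + V_BE + (β+1)I_B·R_E, so I_B = (4.15 − 0.7) / (27 + 151×0.39) = 0.0401 mA.
I_C = β·I_B = 150×0.0401 = 6.02 mA, and I_E = (β+1)I_B = 6.06 mA.
V_CE = V_CC − I_C·R_C − I_E·R_E = 23 − 6.02×0.68 − 6.06×0.39 = 16.5 V.
V_CE = 16.5 V > 0.2 V confirms active-region operation.

V_CE ≈ 17 V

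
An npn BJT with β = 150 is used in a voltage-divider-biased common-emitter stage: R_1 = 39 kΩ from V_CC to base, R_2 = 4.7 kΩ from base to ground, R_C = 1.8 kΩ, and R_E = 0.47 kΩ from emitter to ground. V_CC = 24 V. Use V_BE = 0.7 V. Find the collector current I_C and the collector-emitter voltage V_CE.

Thevenize the base divider: V_Th = V_CC·R_2/(R_1+R_2) = 24×4.7/43.7 = 2.58 V, R_Th = R_1‖R_2 = 4.19 kΩ.
Base-emitter loop: V_Th = I_B·R_Th + V_BE + (β+1)I_B·R_E, so I_B = (2.58 − 0.7) / (4.19 + 151×0.47) = 0.025 mA.
I_C = β·I_B = 150×0.025 = 3.75 mA, and I_E = (β+1)I_B = 3.78 mA.
V_CE = V_CC − I_C·R_C − I_E·R_E = 24 − 3.75×1.8 − 3.78×0.47 = 15.5 V.
V_CE = 15.5 V > 0.2 V confirms active-region operation.

I_C ≈ 3.8 mA, V_CE ≈ 15 V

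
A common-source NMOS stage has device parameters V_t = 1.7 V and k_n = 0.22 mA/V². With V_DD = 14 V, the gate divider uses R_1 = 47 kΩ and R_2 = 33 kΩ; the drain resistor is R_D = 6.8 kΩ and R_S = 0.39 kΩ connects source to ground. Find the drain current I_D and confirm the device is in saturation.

V_G = V_DD·R_2/(R_1+R_2) = 14×33/80 = 5.78 V.
Assume saturation: I_D = (k_n/2)(V_GS − V_t)² with V_GS = V_G − I_D·R_S = 5.78 − 0.39·I_D.
Substituting gives 0.0167·I_D² − 1.35·I_D + 1.83 = 0, with roots I_D = 1.38 or 79.3 mA.
The root I_D = 79.3 mA gives V_GS = -25.1 V ≤ V_t, so take I_D = 1.38 mA.
Then V_GS = 5.24 V and V_DS = V_DD − I_D(R_D+R_S) = 14 − 1.38×7.19 = 4.1 V.
Saturation requires V_DS ≥ V_GS − V_t = 3.54 V; 4.1 ≥ 3.54 ✓.

I_D ≈ 1.4 mA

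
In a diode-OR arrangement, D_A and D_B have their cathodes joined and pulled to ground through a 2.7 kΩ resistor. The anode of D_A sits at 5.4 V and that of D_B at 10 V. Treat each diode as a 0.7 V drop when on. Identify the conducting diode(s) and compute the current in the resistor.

Assume both conduct. Then node N would need to be at both 5.4−0.7 = 4.7 V and 10−0.7 = 9.3 V, which is impossible.
Assume only D_B conducts: V_N = 10 − 0.7 = 9.3 V, so I_R = 9.3/2.7 = 3.44 mA.
Check D_A: its anode-to-cathode voltage is 5.4 − 9.3 = -3.9 V < 0.7 V, so it is off. The assumption is consistent.

Only D_B conducts; I_R ≈ 3.4 mA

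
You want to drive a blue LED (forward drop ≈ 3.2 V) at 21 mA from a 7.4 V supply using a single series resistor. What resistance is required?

R ≈ 0.2 kΩ

The resistor drops V_S − V_D = 7.4 − 3.2 = 4.2 V at 21 mA.
R = 4.2 V / 21 mA = 0.2 kΩ.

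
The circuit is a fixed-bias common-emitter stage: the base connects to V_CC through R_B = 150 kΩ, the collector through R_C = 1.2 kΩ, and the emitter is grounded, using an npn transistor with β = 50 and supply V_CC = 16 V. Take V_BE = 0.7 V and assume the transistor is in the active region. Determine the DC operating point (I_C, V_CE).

Base loop: V_CC = I_B·R_B + V_BE, so I_B = (16 − 0.7)/150 kΩ = 0.102 mA.
In the active region I_C = β·I_B = 50 × 0.102 = 5.1 mA.
Collector loop: V_CE = V_CC − I_C·R_C = 16 − 5.1×1.2 = 9.88 V.
Since V_CE = 9.88 V > V_CE(sat) ≈ 0.2 V, the transistor is in the active region as assumed.

I_C ≈ 5.1 mA, V_CE ≈ 9.9 V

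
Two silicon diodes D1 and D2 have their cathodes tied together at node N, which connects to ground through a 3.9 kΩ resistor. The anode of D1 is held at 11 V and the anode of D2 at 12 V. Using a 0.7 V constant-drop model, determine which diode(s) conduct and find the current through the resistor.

Assume both conduct. Then node N would need to be at both 11−0.7 = 10.3 V and 12−0.7 = 11.3 V, which is impossible.
Assume only D2 conducts: V_N = 12 − 0.7 = 11.3 V, so I_R = 11.3/3.9 = 2.9 mA.
Check D1: its anode-to-cathode voltage is 11 − 11.3 = -0.3 V < 0.7 V, so it is off. The assumption is consistent.

Only D2 conducts; I_R ≈ 2.9 mA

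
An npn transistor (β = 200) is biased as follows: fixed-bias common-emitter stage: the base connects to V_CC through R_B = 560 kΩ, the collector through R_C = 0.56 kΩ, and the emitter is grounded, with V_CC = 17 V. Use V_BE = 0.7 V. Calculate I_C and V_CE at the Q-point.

I_C ≈ 5.8 mA, V_CE ≈ 14 V

Base loop: V_CC = I_B·R_B + V_BE, so I_B = (17 − 0.7)/560 kΩ = 0.0291 mA.
In the active region I_C = β·I_B = 200 × 0.0291 = 5.82 mA.
Collector loop: V_CE = V_CC − I_C·R_C = 17 − 5.82×0.56 = 13.7 V.
Since V_CE = 13.7 V > V_CE(sat) ≈ 0.2 V, the transistor is in the active region as assumed.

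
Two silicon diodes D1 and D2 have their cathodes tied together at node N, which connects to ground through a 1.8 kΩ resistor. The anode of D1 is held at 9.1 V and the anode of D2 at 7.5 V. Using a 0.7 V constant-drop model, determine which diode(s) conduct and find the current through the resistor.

Assume both conduct. Then node N would need to be at both 9.1−0.7 = 8.4 V and 7.5−0.7 = 6.8 V, which is impossible.
Assume only D1 conducts: V_N = 9.1 − 0.7 = 8.4 V, so I_R = 8.4/1.8 = 4.67 mA.
Check D2: its anode-to-cathode voltage is 7.5 − 8.4 = -0.9 V < 0.7 V, so it is off. The assumption is consistent.

Only D1 conducts; I_R ≈ 4.7 mA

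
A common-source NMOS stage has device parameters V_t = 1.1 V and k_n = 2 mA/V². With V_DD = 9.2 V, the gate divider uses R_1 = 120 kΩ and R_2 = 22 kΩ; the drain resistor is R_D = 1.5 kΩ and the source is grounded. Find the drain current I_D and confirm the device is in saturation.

I_D ≈ 0.11 mA

V_G = V_DD·R_2/(R_1+R_2) = 9.2×22/142 = 1.43 V. With the source grounded, V_GS = V_G = 1.43 V.
Assume saturation: I_D = (k_n/2)(V_GS − V_t)² = (2/2)×(1.43 − 1.1)² = 1×0.325² = 0.106 mA.
V_DS = V_DD − I_D·R_D = 9.2 − 0.106×1.5 = 9.04 V.
Saturation requires V_DS ≥ V_GS − V_t = 0.325 V; 9.04 ≥ 0.325 ✓.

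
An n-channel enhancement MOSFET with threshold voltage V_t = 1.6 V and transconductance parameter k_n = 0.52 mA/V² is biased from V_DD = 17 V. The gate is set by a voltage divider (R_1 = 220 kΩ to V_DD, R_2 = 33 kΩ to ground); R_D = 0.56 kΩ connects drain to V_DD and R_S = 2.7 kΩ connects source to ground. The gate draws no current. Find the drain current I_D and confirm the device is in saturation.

I_D ≈ 0.056 mA

V_G = V_DD·R_2/(R_1+R_2) = 17×33/253 = 2.22 V.
Assume saturation: I_D = (k_n/2)(V_GS − V_t)² with V_GS = V_G − I_D·R_S = 2.22 − 2.7·I_D.
Substituting gives 1.9·I_D² − 1.87·I_D + 0.0991 = 0, with roots I_D = 0.0563 or 0.929 mA.
The root I_D = 0.929 mA gives V_GS = -0.29 V ≤ V_t, so take I_D = 0.0563 mA.
Then V_GS = 2.07 V and V_DS = V_DD − I_D(R_D+R_S) = 17 − 0.0563×3.26 = 16.8 V.
Saturation requires V_DS ≥ V_GS − V_t = 0.465 V; 16.8 ≥ 0.465 ✓.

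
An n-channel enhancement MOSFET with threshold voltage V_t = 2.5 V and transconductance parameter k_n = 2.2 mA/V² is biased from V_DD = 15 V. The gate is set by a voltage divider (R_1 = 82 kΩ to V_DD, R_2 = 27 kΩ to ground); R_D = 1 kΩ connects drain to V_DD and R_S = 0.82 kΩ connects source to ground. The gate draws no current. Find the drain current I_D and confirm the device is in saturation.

V_G = V_DD·R_2/(R_1+R_2) = 15×27/109 = 3.72 V.
Assume saturation: I_D = (k_n/2)(V_GS − V_t)² with V_GS = V_G − I_D·R_S = 3.72 − 0.82·I_D.
Substituting gives 0.74·I_D² − 3.19·I_D + 1.63 = 0, with roots I_D = 0.59 or 3.73 mA.
The root I_D = 3.73 mA gives V_GS = 0.659 V ≤ V_t, so take I_D = 0.59 mA.
Then V_GS = 3.23 V and V_DS = V_DD − I_D(R_D+R_S) = 15 − 0.59×1.82 = 13.9 V.
Saturation requires V_DS ≥ V_GS − V_t = 0.732 V; 13.9 ≥ 0.732 ✓.

I_D ≈ 0.59 mA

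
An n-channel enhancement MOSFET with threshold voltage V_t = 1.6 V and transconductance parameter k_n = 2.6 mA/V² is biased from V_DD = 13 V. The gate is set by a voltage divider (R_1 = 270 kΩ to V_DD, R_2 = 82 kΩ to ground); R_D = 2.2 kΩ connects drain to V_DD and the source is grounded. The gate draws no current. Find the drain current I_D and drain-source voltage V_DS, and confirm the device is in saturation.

I_D ≈ 2.7 mA, V_DS ≈ 7.2 V

V_G = V_DD·R_2/(R_1+R_2) = 13×82/352 = 3.03 V. With the source grounded, V_GS = V_G = 3.03 V.
Assume saturation: I_D = (k_n/2)(V_GS − V_t)² = (2.6/2)×(3.03 − 1.6)² = 1.3×1.43² = 2.65 mA.
V_DS = V_DD − I_D·R_D = 13 − 2.65×2.2 = 7.16 V.
Saturation requires V_DS ≥ V_GS − V_t = 1.43 V; 7.16 ≥ 1.43 ✓.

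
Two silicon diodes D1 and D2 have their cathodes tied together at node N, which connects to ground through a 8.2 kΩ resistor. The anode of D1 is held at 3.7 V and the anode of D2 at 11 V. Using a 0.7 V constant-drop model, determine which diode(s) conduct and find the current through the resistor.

Only D2 conducts; I_R ≈ 1.3 mA

Assume both conduct. Then node N would need to be at both 3.7−0.7 = 3 V and 11−0.7 = 10.3 V, which is impossible.
Assume only D2 conducts: V_N = 11 − 0.7 = 10.3 V, so I_R = 10.3/8.2 = 1.26 mA.
Check D1: its anode-to-cathode voltage is 3.7 − 10.3 = -6.6 V < 0.7 V, so it is off. The assumption is consistent.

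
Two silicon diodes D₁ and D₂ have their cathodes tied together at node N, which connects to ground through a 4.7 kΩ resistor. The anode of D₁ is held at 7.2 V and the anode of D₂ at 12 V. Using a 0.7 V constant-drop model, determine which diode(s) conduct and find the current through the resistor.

Only D₂ conducts; I_R ≈ 2.4 mA

Assume both conduct. Then node N would need to be at both 7.2−0.7 = 6.5 V and 12−0.7 = 11.3 V, which is impossible.
Assume only D₂ conducts: V_N = 12 − 0.7 = 11.3 V, so I_R = 11.3/4.7 = 2.4 mA.
Check D₁: its anode-to-cathode voltage is 7.2 − 11.3 = -4.1 V < 0.7 V, so it is off. The assumption is consistent.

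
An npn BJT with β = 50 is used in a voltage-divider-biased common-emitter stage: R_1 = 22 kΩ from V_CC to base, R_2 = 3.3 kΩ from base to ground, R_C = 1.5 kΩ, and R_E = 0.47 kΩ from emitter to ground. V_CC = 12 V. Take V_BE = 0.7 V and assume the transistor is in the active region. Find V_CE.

Thevenize the base divider: V_Th = V_CC·R_2/(R_1+R_2) = 12×3.3/25.3 = 1.57 V, R_Th = R_1‖R_2 = 2.87 kΩ.
Base-emitter loop: V_Th = I_B·R_Th + V_BE + (β+1)I_B·R_E, so I_B = (1.57 − 0.7) / (2.87 + 51×0.47) = 0.0322 mA.
I_C = β·I_B = 50×0.0322 = 1.61 mA, and I_E = (β+1)I_B = 1.64 mA.
V_CE = V_CC − I_C·R_C − I_E·R_E = 12 − 1.61×1.5 − 1.64×0.47 = 8.81 V.
V_CE = 8.81 V > 0.2 V confirms active-region operation.

V_CE ≈ 8.8 V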